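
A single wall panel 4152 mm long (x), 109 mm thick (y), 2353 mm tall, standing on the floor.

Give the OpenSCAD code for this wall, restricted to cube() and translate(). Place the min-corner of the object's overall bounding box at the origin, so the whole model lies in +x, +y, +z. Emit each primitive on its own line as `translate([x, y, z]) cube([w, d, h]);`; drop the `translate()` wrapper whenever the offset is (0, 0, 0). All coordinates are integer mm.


cube([4152, 109, 2353]);


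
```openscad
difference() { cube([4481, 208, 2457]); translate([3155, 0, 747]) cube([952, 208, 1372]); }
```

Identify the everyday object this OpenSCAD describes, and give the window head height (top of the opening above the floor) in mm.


A wall with a window opening. The window head height is 2119 mm.

A wall with a rectangular opening subtracted — a window. Sill at z = 747, opening 1372 mm tall, so the head is at 747 + 1372 = 2119 mm.


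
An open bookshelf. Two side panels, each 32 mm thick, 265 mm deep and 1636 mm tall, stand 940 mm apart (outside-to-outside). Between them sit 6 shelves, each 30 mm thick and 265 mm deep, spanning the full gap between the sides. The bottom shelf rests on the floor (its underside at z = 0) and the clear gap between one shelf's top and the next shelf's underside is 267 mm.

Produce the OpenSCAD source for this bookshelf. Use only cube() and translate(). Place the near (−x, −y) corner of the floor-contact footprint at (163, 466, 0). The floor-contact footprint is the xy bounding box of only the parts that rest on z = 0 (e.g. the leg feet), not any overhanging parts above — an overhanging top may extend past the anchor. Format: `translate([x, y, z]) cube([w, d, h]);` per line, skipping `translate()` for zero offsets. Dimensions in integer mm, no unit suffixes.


translate([163, 466, 0]) cube([32, 265, 1636]);
translate([1071, 466, 0]) cube([32, 265, 1636]);
translate([195, 466, 0]) cube([876, 265, 30]);
translate([195, 466, 297]) cube([876, 265, 30]);
translate([195, 466, 594]) cube([876, 265, 30]);
translate([195, 466, 891]) cube([876, 265, 30]);
translate([195, 466, 1188]) cube([876, 265, 30]);
translate([195, 466, 1485]) cube([876, 265, 30]);


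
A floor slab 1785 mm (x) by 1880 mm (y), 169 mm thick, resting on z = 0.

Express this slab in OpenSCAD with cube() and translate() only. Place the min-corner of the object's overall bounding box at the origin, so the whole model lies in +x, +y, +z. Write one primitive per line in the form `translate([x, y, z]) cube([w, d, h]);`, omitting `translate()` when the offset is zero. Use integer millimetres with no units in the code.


cube([1785, 1880, 169]);


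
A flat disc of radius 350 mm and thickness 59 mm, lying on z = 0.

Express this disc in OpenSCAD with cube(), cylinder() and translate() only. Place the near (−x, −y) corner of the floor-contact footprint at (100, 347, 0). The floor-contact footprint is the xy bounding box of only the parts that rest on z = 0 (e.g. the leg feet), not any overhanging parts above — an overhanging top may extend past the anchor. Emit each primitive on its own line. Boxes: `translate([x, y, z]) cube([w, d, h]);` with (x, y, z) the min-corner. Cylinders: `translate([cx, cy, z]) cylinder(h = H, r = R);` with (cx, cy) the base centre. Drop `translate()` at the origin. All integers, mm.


translate([450, 697, 0]) cylinder(h = 59, r = 350);


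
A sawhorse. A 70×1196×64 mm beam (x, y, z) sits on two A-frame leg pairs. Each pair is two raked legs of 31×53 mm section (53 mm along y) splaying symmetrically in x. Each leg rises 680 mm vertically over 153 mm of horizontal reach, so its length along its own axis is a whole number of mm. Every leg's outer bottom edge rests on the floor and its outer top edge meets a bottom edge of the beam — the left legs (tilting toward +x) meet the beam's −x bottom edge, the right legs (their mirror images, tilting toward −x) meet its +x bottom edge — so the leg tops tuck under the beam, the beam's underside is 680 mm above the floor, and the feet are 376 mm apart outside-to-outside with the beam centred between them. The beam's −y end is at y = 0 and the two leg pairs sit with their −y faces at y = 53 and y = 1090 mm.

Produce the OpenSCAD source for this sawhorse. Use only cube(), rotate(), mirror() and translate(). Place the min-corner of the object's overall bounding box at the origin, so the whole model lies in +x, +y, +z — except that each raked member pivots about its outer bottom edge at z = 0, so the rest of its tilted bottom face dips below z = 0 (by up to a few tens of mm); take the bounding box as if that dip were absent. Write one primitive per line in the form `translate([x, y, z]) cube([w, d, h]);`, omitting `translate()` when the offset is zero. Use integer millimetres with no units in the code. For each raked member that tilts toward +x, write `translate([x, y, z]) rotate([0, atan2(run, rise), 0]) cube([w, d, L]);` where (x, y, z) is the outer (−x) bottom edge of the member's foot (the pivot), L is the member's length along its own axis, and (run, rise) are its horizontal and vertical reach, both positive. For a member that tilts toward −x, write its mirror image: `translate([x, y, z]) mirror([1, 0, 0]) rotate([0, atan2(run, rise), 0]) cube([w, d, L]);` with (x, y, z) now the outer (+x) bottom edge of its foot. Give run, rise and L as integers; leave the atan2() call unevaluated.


// leg length = √(153² + 680²) = 697
// right-leg outer foot x = 2·153 + 70 = 376
// beam min-corner = (153, 0, 680)
translate([153, 0, 680]) cube([70, 1196, 64]);
translate([0, 53, 0]) rotate([0, atan2(153, 680), 0]) cube([31, 53, 697]);
translate([376, 53, 0]) mirror([1, 0, 0]) rotate([0, atan2(153, 680), 0]) cube([31, 53, 697]);
translate([0, 1090, 0]) rotate([0, atan2(153, 680), 0]) cube([31, 53, 697]);
translate([376, 1090, 0]) mirror([1, 0, 0]) rotate([0, atan2(153, 680), 0]) cube([31, 53, 697]);


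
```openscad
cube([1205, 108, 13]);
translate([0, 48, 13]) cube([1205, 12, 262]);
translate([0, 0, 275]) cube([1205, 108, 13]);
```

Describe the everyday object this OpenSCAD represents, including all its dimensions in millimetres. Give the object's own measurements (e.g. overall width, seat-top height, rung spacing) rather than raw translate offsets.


An I-beam lying along x, 1205 mm long. Overall section height 288 mm. Two flanges 108 mm wide (y) and 13 mm thick, one on the floor and one at the top; a web 12 mm thick runs between them, centred on the flange width.


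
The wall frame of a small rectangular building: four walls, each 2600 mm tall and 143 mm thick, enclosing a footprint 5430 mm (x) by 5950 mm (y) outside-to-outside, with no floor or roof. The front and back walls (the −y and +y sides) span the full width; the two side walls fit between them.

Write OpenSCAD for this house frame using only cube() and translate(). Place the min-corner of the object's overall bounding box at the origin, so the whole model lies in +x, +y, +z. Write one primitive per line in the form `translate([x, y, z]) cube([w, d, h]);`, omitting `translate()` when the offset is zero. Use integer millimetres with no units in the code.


cube([5430, 143, 2600]);
translate([0, 5807, 0]) cube([5430, 143, 2600]);
translate([0, 143, 0]) cube([143, 5664, 2600]);
translate([5287, 143, 0]) cube([143, 5664, 2600]);


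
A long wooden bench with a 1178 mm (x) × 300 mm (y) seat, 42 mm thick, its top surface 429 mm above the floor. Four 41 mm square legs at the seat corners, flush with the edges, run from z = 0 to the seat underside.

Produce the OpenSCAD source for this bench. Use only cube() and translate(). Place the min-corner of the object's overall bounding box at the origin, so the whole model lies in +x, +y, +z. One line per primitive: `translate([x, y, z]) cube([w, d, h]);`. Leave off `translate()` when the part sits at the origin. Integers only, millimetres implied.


// leg_h = 429 − 42 = 387
translate([0, 0, 387]) cube([1178, 300, 42]);
cube([41, 41, 387]);
translate([0, 259, 0]) cube([41, 41, 387]);
translate([1137, 0, 0]) cube([41, 41, 387]);
translate([1137, 259, 0]) cube([41, 41, 387]);


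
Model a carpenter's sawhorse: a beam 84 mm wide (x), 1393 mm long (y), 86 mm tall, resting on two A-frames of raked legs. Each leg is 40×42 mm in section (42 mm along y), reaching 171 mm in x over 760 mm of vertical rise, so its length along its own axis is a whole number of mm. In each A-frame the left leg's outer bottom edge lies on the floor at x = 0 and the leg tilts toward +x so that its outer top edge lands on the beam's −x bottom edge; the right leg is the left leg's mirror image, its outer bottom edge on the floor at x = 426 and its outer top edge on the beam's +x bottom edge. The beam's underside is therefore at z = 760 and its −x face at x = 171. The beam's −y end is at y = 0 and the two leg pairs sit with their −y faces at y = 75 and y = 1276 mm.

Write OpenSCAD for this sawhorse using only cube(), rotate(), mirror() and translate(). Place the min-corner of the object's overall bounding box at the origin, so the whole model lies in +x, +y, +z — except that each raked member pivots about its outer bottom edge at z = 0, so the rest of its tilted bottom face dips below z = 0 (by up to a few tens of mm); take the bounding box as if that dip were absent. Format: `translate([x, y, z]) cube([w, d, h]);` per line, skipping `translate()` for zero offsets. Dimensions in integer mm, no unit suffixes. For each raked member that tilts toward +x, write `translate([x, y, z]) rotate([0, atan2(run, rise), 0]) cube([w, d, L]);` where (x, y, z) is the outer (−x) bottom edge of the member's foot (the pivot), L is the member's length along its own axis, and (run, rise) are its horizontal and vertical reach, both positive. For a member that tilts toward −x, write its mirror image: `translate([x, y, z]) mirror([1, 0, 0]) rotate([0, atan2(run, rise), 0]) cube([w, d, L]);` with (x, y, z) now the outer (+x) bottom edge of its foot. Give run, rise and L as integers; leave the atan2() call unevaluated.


translate([171, 0, 760]) cube([84, 1393, 86]);
translate([0, 75, 0]) rotate([0, atan2(171, 760), 0]) cube([40, 42, 779]);
translate([426, 75, 0]) mirror([1, 0, 0]) rotate([0, atan2(171, 760), 0]) cube([40, 42, 779]);
translate([0, 1276, 0]) rotate([0, atan2(171, 760), 0]) cube([40, 42, 779]);
translate([426, 1276, 0]) mirror([1, 0, 0]) rotate([0, atan2(171, 760), 0]) cube([40, 42, 779]);


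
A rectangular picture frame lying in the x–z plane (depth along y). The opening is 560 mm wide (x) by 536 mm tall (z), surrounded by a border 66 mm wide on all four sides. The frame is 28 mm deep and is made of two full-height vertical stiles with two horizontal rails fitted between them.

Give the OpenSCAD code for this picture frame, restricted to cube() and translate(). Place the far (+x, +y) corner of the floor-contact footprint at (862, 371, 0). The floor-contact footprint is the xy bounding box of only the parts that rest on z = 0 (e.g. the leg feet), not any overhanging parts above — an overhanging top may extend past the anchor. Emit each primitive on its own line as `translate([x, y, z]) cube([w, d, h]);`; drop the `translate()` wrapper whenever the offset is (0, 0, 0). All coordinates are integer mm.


translate([170, 343, 0]) cube([66, 28, 668]);
translate([796, 343, 0]) cube([66, 28, 668]);
translate([236, 343, 0]) cube([560, 28, 66]);
translate([236, 343, 602]) cube([560, 28, 66]);


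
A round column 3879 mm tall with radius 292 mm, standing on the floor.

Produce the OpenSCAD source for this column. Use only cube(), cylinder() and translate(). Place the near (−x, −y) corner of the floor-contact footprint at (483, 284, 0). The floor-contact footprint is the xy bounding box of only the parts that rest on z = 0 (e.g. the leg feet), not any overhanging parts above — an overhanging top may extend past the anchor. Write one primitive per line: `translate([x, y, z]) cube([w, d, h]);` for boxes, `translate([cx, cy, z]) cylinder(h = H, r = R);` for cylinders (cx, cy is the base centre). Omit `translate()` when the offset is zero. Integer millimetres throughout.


translate([775, 576, 0]) cylinder(h = 3879, r = 292);


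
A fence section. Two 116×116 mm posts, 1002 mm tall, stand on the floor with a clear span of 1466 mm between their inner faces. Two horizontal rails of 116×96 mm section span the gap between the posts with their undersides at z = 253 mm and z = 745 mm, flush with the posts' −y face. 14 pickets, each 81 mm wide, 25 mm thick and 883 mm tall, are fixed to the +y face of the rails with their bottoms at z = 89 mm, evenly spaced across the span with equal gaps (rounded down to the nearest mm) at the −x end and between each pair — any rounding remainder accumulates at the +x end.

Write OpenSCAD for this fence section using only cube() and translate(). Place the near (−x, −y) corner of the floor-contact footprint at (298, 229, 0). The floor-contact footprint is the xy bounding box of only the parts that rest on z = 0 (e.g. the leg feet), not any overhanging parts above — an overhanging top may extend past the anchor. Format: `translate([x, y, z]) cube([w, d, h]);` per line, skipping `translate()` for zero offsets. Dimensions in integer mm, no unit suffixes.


translate([298, 229, 0]) cube([116, 116, 1002]);
translate([1880, 229, 0]) cube([116, 116, 1002]);
translate([414, 229, 253]) cube([1466, 116, 96]);
translate([414, 229, 745]) cube([1466, 116, 96]);
translate([436, 345, 89]) cube([81, 25, 883]);
translate([539, 345, 89]) cube([81, 25, 883]);
translate([642, 345, 89]) cube([81, 25, 883]);
translate([745, 345, 89]) cube([81, 25, 883]);
translate([848, 345, 89]) cube([81, 25, 883]);
translate([951, 345, 89]) cube([81, 25, 883]);
translate([1054, 345, 89]) cube([81, 25, 883]);
translate([1157, 345, 89]) cube([81, 25, 883]);
translate([1260, 345, 89]) cube([81, 25, 883]);
translate([1363, 345, 89]) cube([81, 25, 883]);
translate([1466, 345, 89]) cube([81, 25, 883]);
translate([1569, 345, 89]) cube([81, 25, 883]);
translate([1672, 345, 89]) cube([81, 25, 883]);
translate([1775, 345, 89]) cube([81, 25, 883]);


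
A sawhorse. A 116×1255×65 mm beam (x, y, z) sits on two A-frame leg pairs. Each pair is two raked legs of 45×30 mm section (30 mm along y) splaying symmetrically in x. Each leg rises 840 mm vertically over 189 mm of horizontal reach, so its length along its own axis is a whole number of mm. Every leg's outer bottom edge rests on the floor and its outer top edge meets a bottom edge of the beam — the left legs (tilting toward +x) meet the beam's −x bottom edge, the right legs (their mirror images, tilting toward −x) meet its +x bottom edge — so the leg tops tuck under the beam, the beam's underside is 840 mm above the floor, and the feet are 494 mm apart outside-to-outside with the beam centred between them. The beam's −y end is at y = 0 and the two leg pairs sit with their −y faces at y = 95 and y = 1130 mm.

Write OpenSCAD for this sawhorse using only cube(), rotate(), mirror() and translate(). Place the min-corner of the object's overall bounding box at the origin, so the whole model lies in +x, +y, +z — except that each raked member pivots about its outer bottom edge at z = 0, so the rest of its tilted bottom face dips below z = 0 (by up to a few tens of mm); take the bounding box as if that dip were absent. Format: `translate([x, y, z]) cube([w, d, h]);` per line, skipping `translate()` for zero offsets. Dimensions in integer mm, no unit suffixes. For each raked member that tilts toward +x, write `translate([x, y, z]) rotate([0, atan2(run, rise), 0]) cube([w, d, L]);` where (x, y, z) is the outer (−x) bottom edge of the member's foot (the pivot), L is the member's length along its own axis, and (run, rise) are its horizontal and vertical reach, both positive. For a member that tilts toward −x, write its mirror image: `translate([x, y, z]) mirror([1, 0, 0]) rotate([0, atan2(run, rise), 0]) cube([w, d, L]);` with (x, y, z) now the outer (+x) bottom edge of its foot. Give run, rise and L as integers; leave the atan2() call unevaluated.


translate([189, 0, 840]) cube([116, 1255, 65]);
translate([0, 95, 0]) rotate([0, atan2(189, 840), 0]) cube([45, 30, 861]);
translate([494, 95, 0]) mirror([1, 0, 0]) rotate([0, atan2(189, 840), 0]) cube([45, 30, 861]);
translate([0, 1130, 0]) rotate([0, atan2(189, 840), 0]) cube([45, 30, 861]);
translate([494, 1130, 0]) mirror([1, 0, 0]) rotate([0, atan2(189, 840), 0]) cube([45, 30, 861]);


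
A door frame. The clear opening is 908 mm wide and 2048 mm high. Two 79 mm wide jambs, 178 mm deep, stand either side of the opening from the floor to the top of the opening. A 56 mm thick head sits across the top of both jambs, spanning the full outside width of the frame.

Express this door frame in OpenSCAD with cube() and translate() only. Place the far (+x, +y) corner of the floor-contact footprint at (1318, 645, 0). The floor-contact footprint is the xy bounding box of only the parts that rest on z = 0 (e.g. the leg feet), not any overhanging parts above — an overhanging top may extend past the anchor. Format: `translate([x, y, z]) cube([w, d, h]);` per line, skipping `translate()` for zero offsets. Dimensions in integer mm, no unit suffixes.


translate([252, 467, 0]) cube([79, 178, 2048]);
translate([1239, 467, 0]) cube([79, 178, 2048]);
translate([252, 467, 2048]) cube([1066, 178, 56]);


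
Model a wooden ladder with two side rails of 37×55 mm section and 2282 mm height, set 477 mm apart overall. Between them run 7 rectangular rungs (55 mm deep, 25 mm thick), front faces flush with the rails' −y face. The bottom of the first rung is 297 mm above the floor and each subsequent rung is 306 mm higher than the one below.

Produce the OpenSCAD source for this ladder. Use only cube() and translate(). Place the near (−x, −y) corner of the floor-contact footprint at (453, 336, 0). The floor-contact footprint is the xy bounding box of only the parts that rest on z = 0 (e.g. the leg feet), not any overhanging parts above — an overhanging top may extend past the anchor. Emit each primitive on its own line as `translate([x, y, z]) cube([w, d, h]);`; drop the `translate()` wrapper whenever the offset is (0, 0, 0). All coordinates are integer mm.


translate([453, 336, 0]) cube([37, 55, 2282]);
translate([893, 336, 0]) cube([37, 55, 2282]);
translate([490, 336, 297]) cube([403, 55, 25]);
translate([490, 336, 603]) cube([403, 55, 25]);
translate([490, 336, 909]) cube([403, 55, 25]);
translate([490, 336, 1215]) cube([403, 55, 25]);
translate([490, 336, 1521]) cube([403, 55, 25]);
translate([490, 336, 1827]) cube([403, 55, 25]);
translate([490, 336, 2133]) cube([403, 55, 25]);


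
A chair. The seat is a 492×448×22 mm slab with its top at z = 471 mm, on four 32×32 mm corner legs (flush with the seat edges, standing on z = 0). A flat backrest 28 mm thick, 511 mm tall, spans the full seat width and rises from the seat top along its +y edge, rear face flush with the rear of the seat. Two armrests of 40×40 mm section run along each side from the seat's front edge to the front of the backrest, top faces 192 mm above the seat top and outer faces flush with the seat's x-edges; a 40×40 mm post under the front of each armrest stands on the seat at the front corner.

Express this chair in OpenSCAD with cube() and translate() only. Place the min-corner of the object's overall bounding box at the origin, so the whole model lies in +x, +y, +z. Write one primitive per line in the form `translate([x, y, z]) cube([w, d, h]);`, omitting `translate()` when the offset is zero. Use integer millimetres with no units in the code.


translate([0, 0, 449]) cube([492, 448, 22]);
cube([32, 32, 449]);
translate([460, 0, 0]) cube([32, 32, 449]);
translate([0, 416, 0]) cube([32, 32, 449]);
translate([460, 416, 0]) cube([32, 32, 449]);
translate([0, 420, 471]) cube([492, 28, 511]);
translate([0, 0, 623]) cube([40, 420, 40]);
translate([452, 0, 623]) cube([40, 420, 40]);
translate([0, 0, 471]) cube([40, 40, 152]);
translate([452, 0, 471]) cube([40, 40, 152]);


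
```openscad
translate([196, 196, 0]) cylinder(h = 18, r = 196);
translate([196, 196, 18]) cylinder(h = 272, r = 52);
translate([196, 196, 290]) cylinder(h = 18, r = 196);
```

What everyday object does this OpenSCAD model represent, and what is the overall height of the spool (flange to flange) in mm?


A spool. The overall height is 308 mm.

Three coaxial cylinders, large–small–large — a spool. Two 18 mm flanges and a 272 mm core give 18 + 272 + 18 = 308 mm.


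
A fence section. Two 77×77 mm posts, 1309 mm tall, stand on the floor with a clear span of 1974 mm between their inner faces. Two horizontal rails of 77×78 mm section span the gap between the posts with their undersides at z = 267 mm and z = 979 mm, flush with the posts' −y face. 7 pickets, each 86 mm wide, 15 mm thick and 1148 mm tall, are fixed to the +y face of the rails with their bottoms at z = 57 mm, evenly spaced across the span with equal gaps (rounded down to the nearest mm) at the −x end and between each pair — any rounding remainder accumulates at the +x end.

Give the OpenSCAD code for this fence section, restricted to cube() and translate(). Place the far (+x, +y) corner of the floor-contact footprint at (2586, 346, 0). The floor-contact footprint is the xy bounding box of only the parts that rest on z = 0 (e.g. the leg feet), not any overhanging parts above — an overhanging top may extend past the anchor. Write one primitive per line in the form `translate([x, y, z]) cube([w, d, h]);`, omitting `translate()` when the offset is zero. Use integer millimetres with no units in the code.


translate([458, 269, 0]) cube([77, 77, 1309]);
translate([2509, 269, 0]) cube([77, 77, 1309]);
translate([535, 269, 267]) cube([1974, 77, 78]);
translate([535, 269, 979]) cube([1974, 77, 78]);
translate([706, 346, 57]) cube([86, 15, 1148]);
translate([963, 346, 57]) cube([86, 15, 1148]);
translate([1220, 346, 57]) cube([86, 15, 1148]);
translate([1477, 346, 57]) cube([86, 15, 1148]);
translate([1734, 346, 57]) cube([86, 15, 1148]);
translate([1991, 346, 57]) cube([86, 15, 1148]);
translate([2248, 346, 57]) cube([86, 15, 1148]);


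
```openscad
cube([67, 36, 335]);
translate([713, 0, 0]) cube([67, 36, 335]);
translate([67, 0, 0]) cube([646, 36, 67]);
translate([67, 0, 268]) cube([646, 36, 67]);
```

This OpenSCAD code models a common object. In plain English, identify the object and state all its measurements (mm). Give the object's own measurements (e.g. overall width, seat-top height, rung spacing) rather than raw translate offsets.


A rectangular picture frame lying in the x–z plane (depth along y). The opening is 646 mm wide (x) by 201 mm tall (z), surrounded by a border 67 mm wide on all four sides. The frame is 36 mm deep and is made of two full-height vertical stiles with two horizontal rails fitted between them.


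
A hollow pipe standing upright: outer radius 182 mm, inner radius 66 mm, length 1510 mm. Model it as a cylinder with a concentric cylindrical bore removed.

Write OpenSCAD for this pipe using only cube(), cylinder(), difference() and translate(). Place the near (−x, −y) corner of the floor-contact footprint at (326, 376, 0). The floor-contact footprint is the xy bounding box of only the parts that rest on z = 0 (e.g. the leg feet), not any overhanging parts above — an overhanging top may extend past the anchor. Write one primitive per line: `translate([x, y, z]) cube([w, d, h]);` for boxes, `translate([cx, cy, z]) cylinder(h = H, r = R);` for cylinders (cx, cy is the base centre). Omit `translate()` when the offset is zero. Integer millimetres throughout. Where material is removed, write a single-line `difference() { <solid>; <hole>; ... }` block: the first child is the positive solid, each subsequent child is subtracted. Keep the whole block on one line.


difference() { translate([508, 558, 0]) cylinder(h = 1510, r = 182); translate([508, 558, 0]) cylinder(h = 1510, r = 66); }


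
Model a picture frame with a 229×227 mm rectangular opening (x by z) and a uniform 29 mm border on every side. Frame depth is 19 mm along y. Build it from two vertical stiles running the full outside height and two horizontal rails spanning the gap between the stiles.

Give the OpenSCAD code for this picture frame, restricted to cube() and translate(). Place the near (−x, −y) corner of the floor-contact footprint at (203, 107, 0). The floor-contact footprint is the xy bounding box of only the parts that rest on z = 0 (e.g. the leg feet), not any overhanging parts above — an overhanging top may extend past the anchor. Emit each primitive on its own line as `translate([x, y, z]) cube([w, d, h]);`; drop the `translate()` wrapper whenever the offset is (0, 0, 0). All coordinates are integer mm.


translate([203, 107, 0]) cube([29, 19, 285]);
translate([461, 107, 0]) cube([29, 19, 285]);
translate([232, 107, 0]) cube([229, 19, 29]);
translate([232, 107, 256]) cube([229, 19, 29]);


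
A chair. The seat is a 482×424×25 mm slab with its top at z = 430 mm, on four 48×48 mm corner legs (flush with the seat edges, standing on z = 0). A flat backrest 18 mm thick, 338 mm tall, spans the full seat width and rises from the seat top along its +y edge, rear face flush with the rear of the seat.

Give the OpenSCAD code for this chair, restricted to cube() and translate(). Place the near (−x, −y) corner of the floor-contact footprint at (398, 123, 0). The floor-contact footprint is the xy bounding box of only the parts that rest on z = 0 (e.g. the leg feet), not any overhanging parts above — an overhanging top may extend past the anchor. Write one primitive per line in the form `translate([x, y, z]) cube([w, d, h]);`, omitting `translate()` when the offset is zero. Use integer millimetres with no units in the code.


translate([398, 123, 405]) cube([482, 424, 25]);
translate([398, 123, 0]) cube([48, 48, 405]);
translate([832, 123, 0]) cube([48, 48, 405]);
translate([398, 499, 0]) cube([48, 48, 405]);
translate([832, 499, 0]) cube([48, 48, 405]);
translate([398, 529, 430]) cube([482, 18, 338]);


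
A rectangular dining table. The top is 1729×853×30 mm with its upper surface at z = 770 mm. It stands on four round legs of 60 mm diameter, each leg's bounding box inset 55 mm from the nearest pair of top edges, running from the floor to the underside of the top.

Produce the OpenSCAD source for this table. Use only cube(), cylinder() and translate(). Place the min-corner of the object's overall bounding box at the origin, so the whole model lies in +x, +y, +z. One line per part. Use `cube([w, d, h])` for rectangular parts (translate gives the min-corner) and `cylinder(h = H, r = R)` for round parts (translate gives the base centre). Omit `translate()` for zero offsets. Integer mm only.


// leg_h = 770 - 30 = 740
translate([0, 0, 740]) cube([1729, 853, 30]);
translate([85, 85, 0]) cylinder(h = 740, r = 30);
translate([1644, 85, 0]) cylinder(h = 740, r = 30);
translate([85, 768, 0]) cylinder(h = 740, r = 30);
translate([1644, 768, 0]) cylinder(h = 740, r = 30);


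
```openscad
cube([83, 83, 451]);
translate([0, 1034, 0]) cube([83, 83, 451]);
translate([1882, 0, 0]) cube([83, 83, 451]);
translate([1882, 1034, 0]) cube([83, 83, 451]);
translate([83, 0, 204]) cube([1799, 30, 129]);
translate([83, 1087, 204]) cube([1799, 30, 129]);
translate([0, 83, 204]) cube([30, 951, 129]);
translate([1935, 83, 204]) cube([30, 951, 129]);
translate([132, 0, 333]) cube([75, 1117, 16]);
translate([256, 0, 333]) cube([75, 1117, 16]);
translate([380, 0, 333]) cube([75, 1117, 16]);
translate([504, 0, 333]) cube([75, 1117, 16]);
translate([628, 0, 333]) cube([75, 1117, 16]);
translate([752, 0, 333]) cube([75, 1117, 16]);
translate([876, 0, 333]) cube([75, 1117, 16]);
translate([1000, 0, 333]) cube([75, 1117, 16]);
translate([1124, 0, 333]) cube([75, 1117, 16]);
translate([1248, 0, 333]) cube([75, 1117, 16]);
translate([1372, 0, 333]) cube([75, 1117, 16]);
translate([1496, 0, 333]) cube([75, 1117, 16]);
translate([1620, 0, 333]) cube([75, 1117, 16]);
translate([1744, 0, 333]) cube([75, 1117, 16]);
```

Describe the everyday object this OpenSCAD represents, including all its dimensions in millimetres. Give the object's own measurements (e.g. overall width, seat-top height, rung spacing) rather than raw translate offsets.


A bed frame 1965 mm long (x) by 1117 mm wide (y). Four 83×83 mm corner posts, 451 mm tall, at the corners of the footprint. Four rails of 30 mm thickness and 129 mm height run between adjacent posts with their undersides at z = 204 mm, their outer faces flush with the outside of the frame (the two x-running rails run between the posts' inner faces; the two y-running rails run between the posts' inner faces). 14 slats, each 75 mm wide (x) and 16 mm thick, lie across the top of the two x-running rails, running the full 1117 mm width of the frame in y; along x they sit between the end posts with a 49 mm gap after the −x posts and between neighbouring slats, leaving 63 mm before the +x posts.


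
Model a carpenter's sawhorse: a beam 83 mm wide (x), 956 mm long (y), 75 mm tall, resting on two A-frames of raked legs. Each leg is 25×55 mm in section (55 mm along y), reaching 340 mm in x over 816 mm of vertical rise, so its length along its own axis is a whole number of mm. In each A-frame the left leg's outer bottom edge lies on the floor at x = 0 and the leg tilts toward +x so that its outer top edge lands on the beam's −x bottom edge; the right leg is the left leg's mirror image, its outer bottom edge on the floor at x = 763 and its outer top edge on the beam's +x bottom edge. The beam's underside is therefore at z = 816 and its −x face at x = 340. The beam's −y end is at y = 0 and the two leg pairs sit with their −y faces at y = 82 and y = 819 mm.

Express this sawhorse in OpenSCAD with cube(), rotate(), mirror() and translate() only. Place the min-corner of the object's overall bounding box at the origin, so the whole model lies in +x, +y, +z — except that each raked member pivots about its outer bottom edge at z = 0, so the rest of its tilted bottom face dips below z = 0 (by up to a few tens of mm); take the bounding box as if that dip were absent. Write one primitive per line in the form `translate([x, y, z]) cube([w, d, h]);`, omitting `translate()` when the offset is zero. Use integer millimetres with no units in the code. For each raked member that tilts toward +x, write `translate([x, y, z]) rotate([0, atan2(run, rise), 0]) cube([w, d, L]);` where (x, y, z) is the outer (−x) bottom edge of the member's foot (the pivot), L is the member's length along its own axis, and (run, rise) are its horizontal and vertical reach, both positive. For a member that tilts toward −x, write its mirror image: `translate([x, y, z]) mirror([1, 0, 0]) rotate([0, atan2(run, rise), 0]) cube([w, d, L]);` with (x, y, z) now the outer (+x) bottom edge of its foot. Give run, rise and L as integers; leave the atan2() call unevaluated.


translate([340, 0, 816]) cube([83, 956, 75]);
translate([0, 82, 0]) rotate([0, atan2(340, 816), 0]) cube([25, 55, 884]);
translate([763, 82, 0]) mirror([1, 0, 0]) rotate([0, atan2(340, 816), 0]) cube([25, 55, 884]);
translate([0, 819, 0]) rotate([0, atan2(340, 816), 0]) cube([25, 55, 884]);
translate([763, 819, 0]) mirror([1, 0, 0]) rotate([0, atan2(340, 816), 0]) cube([25, 55, 884]);


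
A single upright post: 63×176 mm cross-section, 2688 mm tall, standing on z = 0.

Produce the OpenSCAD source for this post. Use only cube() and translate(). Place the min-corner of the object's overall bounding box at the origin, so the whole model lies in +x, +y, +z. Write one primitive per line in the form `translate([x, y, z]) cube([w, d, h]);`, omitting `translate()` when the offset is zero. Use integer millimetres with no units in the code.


cube([63, 176, 2688]);


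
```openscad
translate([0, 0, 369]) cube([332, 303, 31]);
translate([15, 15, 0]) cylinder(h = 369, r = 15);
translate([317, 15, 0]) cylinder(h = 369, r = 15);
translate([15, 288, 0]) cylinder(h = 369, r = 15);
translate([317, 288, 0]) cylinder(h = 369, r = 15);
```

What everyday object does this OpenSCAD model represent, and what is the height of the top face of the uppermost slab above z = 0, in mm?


A stool. The seat height is 400 mm.

A 332×303×31 slab at z = 369 on four corner cylinders — a stool. The seat top is 369 + 31 = 400 mm.


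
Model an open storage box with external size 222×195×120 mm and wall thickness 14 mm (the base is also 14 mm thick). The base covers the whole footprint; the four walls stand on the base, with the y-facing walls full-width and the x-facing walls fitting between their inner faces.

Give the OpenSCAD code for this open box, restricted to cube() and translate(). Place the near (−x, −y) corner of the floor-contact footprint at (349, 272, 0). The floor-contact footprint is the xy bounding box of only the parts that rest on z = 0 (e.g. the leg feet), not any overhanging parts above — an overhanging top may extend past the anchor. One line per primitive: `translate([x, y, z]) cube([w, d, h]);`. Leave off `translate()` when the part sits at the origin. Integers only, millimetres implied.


translate([349, 272, 0]) cube([222, 195, 14]);
translate([349, 272, 14]) cube([222, 14, 106]);
translate([349, 453, 14]) cube([222, 14, 106]);
translate([349, 286, 14]) cube([14, 167, 106]);
translate([557, 286, 14]) cube([14, 167, 106]);


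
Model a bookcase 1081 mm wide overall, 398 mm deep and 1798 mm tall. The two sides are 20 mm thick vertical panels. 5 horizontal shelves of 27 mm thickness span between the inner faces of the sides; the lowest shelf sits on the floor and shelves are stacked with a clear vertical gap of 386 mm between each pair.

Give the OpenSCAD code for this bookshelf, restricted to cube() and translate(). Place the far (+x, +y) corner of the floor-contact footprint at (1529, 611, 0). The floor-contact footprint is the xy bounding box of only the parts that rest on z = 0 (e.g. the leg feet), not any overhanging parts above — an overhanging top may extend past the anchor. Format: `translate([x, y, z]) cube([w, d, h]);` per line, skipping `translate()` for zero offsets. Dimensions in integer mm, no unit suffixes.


translate([448, 213, 0]) cube([20, 398, 1798]);
translate([1509, 213, 0]) cube([20, 398, 1798]);
translate([468, 213, 0]) cube([1041, 398, 27]);
translate([468, 213, 413]) cube([1041, 398, 27]);
translate([468, 213, 826]) cube([1041, 398, 27]);
translate([468, 213, 1239]) cube([1041, 398, 27]);
translate([468, 213, 1652]) cube([1041, 398, 27]);


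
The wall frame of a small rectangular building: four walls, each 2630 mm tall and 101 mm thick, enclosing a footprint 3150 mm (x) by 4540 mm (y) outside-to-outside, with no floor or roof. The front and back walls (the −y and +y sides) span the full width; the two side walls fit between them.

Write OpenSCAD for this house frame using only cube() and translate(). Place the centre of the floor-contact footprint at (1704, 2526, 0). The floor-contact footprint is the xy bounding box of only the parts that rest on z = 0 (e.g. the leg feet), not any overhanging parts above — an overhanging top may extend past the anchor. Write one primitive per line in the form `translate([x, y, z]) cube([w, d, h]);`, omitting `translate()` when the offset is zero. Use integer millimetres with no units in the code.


translate([129, 256, 0]) cube([3150, 101, 2630]);
translate([129, 4695, 0]) cube([3150, 101, 2630]);
translate([129, 357, 0]) cube([101, 4338, 2630]);
translate([3178, 357, 0]) cube([101, 4338, 2630]);


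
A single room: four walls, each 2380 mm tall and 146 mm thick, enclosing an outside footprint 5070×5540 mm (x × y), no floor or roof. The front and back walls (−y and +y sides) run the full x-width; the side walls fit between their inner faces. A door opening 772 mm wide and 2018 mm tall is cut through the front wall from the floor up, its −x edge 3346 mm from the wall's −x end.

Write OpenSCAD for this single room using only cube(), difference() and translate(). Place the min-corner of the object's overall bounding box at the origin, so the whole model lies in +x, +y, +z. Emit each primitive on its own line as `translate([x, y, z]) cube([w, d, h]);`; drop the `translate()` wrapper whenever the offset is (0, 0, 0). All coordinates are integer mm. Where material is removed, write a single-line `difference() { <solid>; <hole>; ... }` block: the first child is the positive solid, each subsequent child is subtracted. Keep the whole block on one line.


difference() { cube([5070, 146, 2380]); translate([3346, 0, 0]) cube([772, 146, 2018]); }
translate([0, 5394, 0]) cube([5070, 146, 2380]);
translate([0, 146, 0]) cube([146, 5248, 2380]);
translate([4924, 146, 0]) cube([146, 5248, 2380]);


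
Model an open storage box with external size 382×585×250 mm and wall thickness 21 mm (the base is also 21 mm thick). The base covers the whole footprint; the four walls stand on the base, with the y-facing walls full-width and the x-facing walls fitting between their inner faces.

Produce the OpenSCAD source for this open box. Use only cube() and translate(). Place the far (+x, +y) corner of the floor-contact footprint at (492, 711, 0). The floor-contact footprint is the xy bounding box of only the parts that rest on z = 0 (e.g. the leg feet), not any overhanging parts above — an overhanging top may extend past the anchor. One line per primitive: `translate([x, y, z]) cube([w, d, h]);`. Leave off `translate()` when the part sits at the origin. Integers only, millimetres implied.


translate([110, 126, 0]) cube([382, 585, 21]);
translate([110, 126, 21]) cube([382, 21, 229]);
translate([110, 690, 21]) cube([382, 21, 229]);
translate([110, 147, 21]) cube([21, 543, 229]);
translate([471, 147, 21]) cube([21, 543, 229]);


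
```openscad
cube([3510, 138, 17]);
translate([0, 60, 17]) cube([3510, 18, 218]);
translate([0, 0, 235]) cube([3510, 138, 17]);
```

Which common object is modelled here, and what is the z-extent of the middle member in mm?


An I-beam. The web height is 218 mm.

Two wide flanges with a thin centred web — an I-beam. Overall 252 mm minus two 17 mm flanges gives a web of 252 − 2·17 = 218 mm.


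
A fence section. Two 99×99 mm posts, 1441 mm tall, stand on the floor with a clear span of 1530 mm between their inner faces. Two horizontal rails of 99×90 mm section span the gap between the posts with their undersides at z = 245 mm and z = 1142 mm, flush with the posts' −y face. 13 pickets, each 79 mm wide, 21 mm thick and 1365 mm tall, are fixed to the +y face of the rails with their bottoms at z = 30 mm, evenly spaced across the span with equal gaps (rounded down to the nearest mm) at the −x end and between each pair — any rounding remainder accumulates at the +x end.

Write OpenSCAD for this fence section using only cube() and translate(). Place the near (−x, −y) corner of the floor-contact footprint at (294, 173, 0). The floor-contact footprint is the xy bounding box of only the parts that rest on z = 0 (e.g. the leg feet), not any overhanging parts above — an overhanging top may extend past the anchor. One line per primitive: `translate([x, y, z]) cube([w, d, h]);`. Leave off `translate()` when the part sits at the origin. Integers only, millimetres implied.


translate([294, 173, 0]) cube([99, 99, 1441]);
translate([1923, 173, 0]) cube([99, 99, 1441]);
translate([393, 173, 245]) cube([1530, 99, 90]);
translate([393, 173, 1142]) cube([1530, 99, 90]);
translate([428, 272, 30]) cube([79, 21, 1365]);
translate([542, 272, 30]) cube([79, 21, 1365]);
translate([656, 272, 30]) cube([79, 21, 1365]);
translate([770, 272, 30]) cube([79, 21, 1365]);
translate([884, 272, 30]) cube([79, 21, 1365]);
translate([998, 272, 30]) cube([79, 21, 1365]);
translate([1112, 272, 30]) cube([79, 21, 1365]);
translate([1226, 272, 30]) cube([79, 21, 1365]);
translate([1340, 272, 30]) cube([79, 21, 1365]);
translate([1454, 272, 30]) cube([79, 21, 1365]);
translate([1568, 272, 30]) cube([79, 21, 1365]);
translate([1682, 272, 30]) cube([79, 21, 1365]);
translate([1796, 272, 30]) cube([79, 21, 1365]);


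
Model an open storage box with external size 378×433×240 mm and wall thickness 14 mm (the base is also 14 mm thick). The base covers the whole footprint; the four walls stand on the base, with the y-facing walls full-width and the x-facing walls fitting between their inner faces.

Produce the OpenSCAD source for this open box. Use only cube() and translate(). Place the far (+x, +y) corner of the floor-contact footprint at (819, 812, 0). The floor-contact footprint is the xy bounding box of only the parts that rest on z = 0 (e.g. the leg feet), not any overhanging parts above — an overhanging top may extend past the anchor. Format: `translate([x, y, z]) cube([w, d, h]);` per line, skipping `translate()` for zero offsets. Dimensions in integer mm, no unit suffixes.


translate([441, 379, 0]) cube([378, 433, 14]);
translate([441, 379, 14]) cube([378, 14, 226]);
translate([441, 798, 14]) cube([378, 14, 226]);
translate([441, 393, 14]) cube([14, 405, 226]);
translate([805, 393, 14]) cube([14, 405, 226]);
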